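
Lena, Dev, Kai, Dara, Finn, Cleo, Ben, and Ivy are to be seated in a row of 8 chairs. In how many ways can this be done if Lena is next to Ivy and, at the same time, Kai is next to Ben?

2880

Treat {Lena,Ivy} as one block (2 orders) and {Kai,Ben} as another (2 orders).
That leaves 6 units to arrange: 2 × 2 × 6! = 4 × 720 = 2880.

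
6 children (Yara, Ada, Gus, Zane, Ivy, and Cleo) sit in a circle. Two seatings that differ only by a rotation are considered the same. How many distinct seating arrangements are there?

120

Seat Yara anywhere (absorbing the rotational symmetry), then permute the other 5: (5)! = 120.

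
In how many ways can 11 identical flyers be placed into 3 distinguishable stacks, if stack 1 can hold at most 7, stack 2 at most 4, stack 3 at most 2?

6

Without the upper bounds there are C(13,2) = 78 ways to split 11 among 3 stacks.
Subtract solutions that violate a single cap (substitute x_i' = x_i − (cap_i+1)): x_1 ≥ 8 gives C(5,2) = 10; x_2 ≥ 5 gives C(8,2) = 28; x_3 ≥ 3 gives C(10,2) = 45. Together 83.
Add back pairs where two caps are both exceeded: 0 + 1 + 10 = 11.
By inclusion–exclusion the count is 78 − 83 + 11 = 6.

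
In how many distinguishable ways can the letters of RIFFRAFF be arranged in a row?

840

The 8 letters of RIFFRAFF have repeats: F appearing 4 times and R appearing twice.
So there are 8! / (4!·2!) = 840 distinguishable arrangements.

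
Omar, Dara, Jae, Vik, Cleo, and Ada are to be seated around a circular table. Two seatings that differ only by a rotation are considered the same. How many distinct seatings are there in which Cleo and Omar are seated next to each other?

Glue Cleo and Omar into a block (2 internal orders). Seating 5 units around a circle gives (4)! arrangements.
So 2 × (4)! = 2 × 24 = 48.

48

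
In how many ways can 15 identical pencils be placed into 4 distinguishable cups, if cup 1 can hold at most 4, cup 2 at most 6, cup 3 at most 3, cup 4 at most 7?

Without the upper bounds there are C(18,3) = 816 ways to split 15 among 4 cups.
Subtract solutions that violate a single cap (substitute x_i' = x_i − (cap_i+1)): x_1 ≥ 5 gives C(13,3) = 286; x_2 ≥ 7 gives C(11,3) = 165; x_3 ≥ 4 gives C(14,3) = 364; x_4 ≥ 8 gives C(10,3) = 120. Together 935.
Add back pairs where two caps are both exceeded: 20 + 84 + 10 + 35 + 1 + 20 = 170.
By inclusion–exclusion the count is 816 − 935 + 170 = 51.

51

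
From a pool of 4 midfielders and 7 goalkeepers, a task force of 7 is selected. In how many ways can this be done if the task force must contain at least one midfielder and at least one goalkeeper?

329

Total 7-person selections from all 11: C(11,7) = 330.
Selections missing a whole group: no midfielders → C(7,7) = 1; no goalkeepers → C(4,7) = 0.
Both groups omitted at once is impossible, so 330 − 1 = 329.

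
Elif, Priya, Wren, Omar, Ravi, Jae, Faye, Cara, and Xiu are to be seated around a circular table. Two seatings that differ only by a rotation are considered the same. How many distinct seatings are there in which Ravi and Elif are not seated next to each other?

Without the restriction there are (8)! = 40320 seatings.
Those with Ravi next to Elif: fuse the pair into one unit and seat 8 units around a circle — 2·(7)! = 10080.
Subtracting, 40320 − 10080 = 30240.

30240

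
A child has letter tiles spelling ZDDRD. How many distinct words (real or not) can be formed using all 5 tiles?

20

Letter multiplicities in ZDDRD: D×3, R×1, Z×1.
The number of distinct arrangements is 5!/(3!) = 120/6 = 20.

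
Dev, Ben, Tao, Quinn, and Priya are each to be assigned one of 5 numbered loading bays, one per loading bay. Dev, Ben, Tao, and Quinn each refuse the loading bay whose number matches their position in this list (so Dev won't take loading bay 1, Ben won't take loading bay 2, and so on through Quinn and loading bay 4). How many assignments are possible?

53

Let Aᵢ (for 1 ≤ i ≤ 4) be the placements that put person i in their forbidden loading bay. Any j of these fix j positions, leaving (5−j)! ways to fill the rest, and there are C(4,j) ways to pick which j.
By inclusion–exclusion, the number of valid placements is Σ_{j=0}^{4} (−1)^j C(4,j)·(5−j)!.
Computing: 120 − 96 + 36 − 8 + 1 = 53.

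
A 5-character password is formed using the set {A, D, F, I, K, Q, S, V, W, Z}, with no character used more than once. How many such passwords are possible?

30240

Choose and order 5 of the 10 symbols: the first character has 10 options, the next 9, and so on down to 6.
10 × 9 × 8 × 7 × 6 = 30240.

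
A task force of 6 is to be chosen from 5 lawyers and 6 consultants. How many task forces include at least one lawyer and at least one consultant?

Total 6-person selections from all 11: C(11,6) = 462.
Selections missing a whole group: no lawyers → C(6,6) = 1; no consultants → C(5,6) = 0.
Both groups omitted at once is impossible, so 462 − 1 = 461.

461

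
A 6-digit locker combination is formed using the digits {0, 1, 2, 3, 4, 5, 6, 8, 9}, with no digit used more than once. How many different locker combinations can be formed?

Choose and order 6 of the 9 symbols: the first digit has 9 options, the next 8, and so on down to 4.
9 × 8 × 7 × 6 × 5 × 4 = 60480.

60480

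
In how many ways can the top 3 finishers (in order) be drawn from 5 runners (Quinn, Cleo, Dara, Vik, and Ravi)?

60

This is an ordered selection of 3 from 5: P(5,3).
That gives 5 × 4 × 3 = 60.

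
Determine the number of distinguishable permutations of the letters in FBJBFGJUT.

45360

Letter multiplicities in FBJBFGJUT: B×2, F×2, G×1, J×2, T×1, U×1.
Dividing 9! = 362880 by 2!·2!·2! = 8 for the repeated letters gives 45360.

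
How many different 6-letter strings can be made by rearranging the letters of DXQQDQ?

60

DXQQDQ has 6 letters with D appearing twice and Q appearing 3 times.
So there are 6! / (3!·2!) = 60 distinguishable arrangements.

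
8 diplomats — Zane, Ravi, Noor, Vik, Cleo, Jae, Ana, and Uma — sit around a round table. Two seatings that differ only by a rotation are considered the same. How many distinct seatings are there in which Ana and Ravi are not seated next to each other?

All circular seatings of 8 people number (7)! = 5040.
Those with Ana next to Ravi: fuse the pair into one unit and seat 7 units around a circle — 2·(6)! = 1440.
Subtracting, 5040 − 1440 = 3600.

3600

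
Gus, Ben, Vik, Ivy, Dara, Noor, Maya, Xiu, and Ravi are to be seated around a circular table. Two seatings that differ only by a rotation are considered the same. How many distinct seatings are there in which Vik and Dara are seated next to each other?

10080

Glue Vik and Dara into a block (2 internal orders). Seating 8 units around a circle gives (7)! arrangements.
So 2 × (7)! = 2 × 5040 = 10080.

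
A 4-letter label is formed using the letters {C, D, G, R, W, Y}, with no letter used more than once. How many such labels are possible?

360

This is a permutation of 4 out of 6: P(6,4) = 6!/2!.
6 × 5 × 4 × 3 = 360.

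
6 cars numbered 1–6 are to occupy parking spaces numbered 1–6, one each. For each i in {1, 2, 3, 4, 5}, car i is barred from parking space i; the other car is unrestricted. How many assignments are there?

309

Let Aᵢ (for 1 ≤ i ≤ 5) be the placements that put car i in its forbidden parking space. Any j of these fix j positions, leaving (6−j)! ways to fill the rest, and there are C(5,j) ways to pick which j.
By inclusion–exclusion, the number of valid placements is Σ_{j=0}^{5} (−1)^j C(5,j)·(6−j)!.
Computing: 720 − 600 + 240 − 60 + 10 − 1 = 309.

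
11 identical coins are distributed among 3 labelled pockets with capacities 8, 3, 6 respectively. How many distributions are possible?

22

Ignoring the caps, the number of non-negative solutions to x_1+…+x_3 = 11 is C(13,2) = 78.
Subtract solutions that violate a single cap (substitute x_i' = x_i − (cap_i+1)): x_1 ≥ 9 gives C(4,2) = 6; x_2 ≥ 4 gives C(9,2) = 36; x_3 ≥ 7 gives C(6,2) = 15. Together 57.
Add back pairs where two caps are both exceeded: 0 + 0 + 1 = 1.
By inclusion–exclusion the count is 78 − 57 + 1 = 22.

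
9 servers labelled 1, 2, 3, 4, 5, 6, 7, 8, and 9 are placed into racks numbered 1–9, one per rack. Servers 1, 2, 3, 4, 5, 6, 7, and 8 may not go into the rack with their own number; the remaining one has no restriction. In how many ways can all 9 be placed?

Let Aᵢ (for 1 ≤ i ≤ 8) be the placements that put server i in its forbidden rack. Any j of these fix j positions, leaving (9−j)! ways to fill the rest, and there are C(8,j) ways to pick which j.
By inclusion–exclusion, the number of valid placements is Σ_{j=0}^{8} (−1)^j C(8,j)·(9−j)!.
Computing: 362880 − 322560 + 141120 − 40320 + 8400 − 1344 + 168 − 16 + 1 = 148329.

148329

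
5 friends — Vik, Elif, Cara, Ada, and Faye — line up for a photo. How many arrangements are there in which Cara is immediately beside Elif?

48

Treat {Cara, Elif} as a single unit. There are 4 units to order, and the pair itself can be ordered 2 ways.
That gives 2 × 4! = 2 × 24 = 48.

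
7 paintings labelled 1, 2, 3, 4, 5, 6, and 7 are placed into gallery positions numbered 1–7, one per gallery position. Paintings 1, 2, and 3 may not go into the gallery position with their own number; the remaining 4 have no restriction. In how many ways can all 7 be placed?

3216

Let Aᵢ (for i ∈ {1, 2, 3}) be the placements that put painting i in its forbidden gallery position. Any j of these fix j positions, leaving (7−j)! ways to fill the rest, and there are C(3,j) ways to pick which j.
By inclusion–exclusion, the number of valid placements is Σ_{j=0}^{3} (−1)^j C(3,j)·(7−j)!.
Computing: 5040 − 2160 + 360 − 24 = 3216.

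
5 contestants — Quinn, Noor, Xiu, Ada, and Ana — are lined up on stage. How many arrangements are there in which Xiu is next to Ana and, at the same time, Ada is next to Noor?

24

Treat {Xiu,Ana} as one block (2 orders) and {Ada,Noor} as another (2 orders).
That leaves 3 units to arrange: 2 × 2 × 3! = 4 × 6 = 24.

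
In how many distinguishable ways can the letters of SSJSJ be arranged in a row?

Letter multiplicities in SSJSJ: J×2, S×3.
The number of distinct arrangements is 5!/(3!·2!) = 120/12 = 10.

10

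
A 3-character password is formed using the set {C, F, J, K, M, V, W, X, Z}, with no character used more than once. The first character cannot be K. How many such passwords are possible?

448

The first character has 9−1 = 8 choices (anything except K).
The remaining 2 characters are filled from the other 8 symbols without repetition: 8 × 7 = 56.
Total: 8 × 56 = 448.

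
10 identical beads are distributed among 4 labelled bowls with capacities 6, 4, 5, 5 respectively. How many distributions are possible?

140

Ignoring the caps, the number of non-negative solutions to x_1+…+x_4 = 10 is C(13,3) = 286.
Subtract solutions that violate a single cap (substitute x_i' = x_i − (cap_i+1)): x_1 ≥ 7 gives C(6,3) = 20; x_2 ≥ 5 gives C(8,3) = 56; x_3 ≥ 6 gives C(7,3) = 35; x_4 ≥ 6 gives C(7,3) = 35. Together 146.
No two caps can be exceeded simultaneously, so the pair terms are all 0.
By inclusion–exclusion the count is 286 − 146 + 0 = 140.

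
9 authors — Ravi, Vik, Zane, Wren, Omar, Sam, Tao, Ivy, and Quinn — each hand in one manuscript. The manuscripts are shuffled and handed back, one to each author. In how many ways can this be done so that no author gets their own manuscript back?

133496

Let Aᵢ be the assignments in which author i gets their own manuscript. We want the size of the complement of A₁∪…∪A_9.
By inclusion–exclusion this is Σ_{j=0}^{9} (−1)^j C(9,j)·(9−j)!.
Computing: 362880 − 362880 + 181440 − 60480 + 15120 − 3024 + 504 − 72 + 9 − 1 = 133496.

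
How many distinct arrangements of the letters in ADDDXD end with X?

With the last slot taken by X, it remains to arrange the other 5 letters (ADDDD).
Those 5 letters have D appearing 4 times, giving (5)!/(4!) = 5.

5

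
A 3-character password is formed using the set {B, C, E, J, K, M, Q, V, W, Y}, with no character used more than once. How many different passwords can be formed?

720

This is a permutation of 3 out of 10: P(10,3) = 10!/7!.
That product is 10 × 9 × 8 = 720.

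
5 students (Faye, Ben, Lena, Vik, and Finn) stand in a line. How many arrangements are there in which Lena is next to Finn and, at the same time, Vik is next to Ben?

Treat {Lena,Finn} as one block (2 orders) and {Vik,Ben} as another (2 orders).
That leaves 3 units to arrange: 2 × 2 × 3! = 4 × 6 = 24.

24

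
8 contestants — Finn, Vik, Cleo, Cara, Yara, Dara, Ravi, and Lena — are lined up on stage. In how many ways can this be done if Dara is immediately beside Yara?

Treat {Dara, Yara} as a single unit. There are 7 units to order, and the pair itself can be ordered 2 ways.
That gives 2 × 7! = 2 × 5040 = 10080.

10080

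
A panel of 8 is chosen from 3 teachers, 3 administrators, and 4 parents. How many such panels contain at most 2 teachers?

Split by how many teachers are chosen (0 through 2).
Sum: C(3,0)·C(7,8) + C(3,1)·C(7,7) + C(3,2)·C(7,6) = 0 + 3 + 21 = 24.

24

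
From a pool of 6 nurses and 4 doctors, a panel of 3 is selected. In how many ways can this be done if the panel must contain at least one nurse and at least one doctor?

96

Unrestricted: C(10,3) = 120 ways to pick any 3 of the 10.
Subtract selections that omit an entire group: no nurses → C(4,3) = 4; no doctors → C(6,3) = 20.
Both groups omitted at once is impossible, so 120 − 24 = 96.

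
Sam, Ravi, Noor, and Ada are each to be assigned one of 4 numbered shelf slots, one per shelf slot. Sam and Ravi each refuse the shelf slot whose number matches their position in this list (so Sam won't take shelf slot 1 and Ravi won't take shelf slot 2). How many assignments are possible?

14

Let Aᵢ (for i ∈ {1, 2}) be the placements that put person i in their forbidden shelf slot. Any j of these fix j positions, leaving (4−j)! ways to fill the rest, and there are C(2,j) ways to pick which j.
By inclusion–exclusion, the number of valid placements is Σ_{j=0}^{2} (−1)^j C(2,j)·(4−j)!.
Computing: 24 − 12 + 2 = 14.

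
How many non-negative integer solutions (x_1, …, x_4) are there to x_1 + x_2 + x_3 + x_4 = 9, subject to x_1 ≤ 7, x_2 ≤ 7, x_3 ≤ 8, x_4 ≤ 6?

Ignoring the caps, the number of non-negative solutions to x_1+…+x_4 = 9 is C(12,3) = 220.
Subtract solutions that violate a single cap (substitute x_i' = x_i − (cap_i+1)): x_1 ≥ 8 gives C(4,3) = 4; x_2 ≥ 8 gives C(4,3) = 4; x_3 ≥ 9 gives C(3,3) = 1; x_4 ≥ 7 gives C(5,3) = 10. Together 19.
No two caps can be exceeded simultaneously, so the pair terms are all 0.
By inclusion–exclusion the count is 220 − 19 + 0 = 201.

201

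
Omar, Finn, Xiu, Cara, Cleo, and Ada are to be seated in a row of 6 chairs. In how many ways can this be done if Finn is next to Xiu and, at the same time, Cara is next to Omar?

Treat {Finn,Xiu} as one block (2 orders) and {Cara,Omar} as another (2 orders).
That leaves 4 units to arrange: 2 × 2 × 4! = 4 × 24 = 96.

96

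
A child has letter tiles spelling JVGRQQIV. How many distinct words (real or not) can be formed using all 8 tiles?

JVGRQQIV has 8 letters with Q appearing twice and V appearing twice.
Dividing 8! = 40320 by 2!·2! = 4 for the repeated letters gives 10080.

10080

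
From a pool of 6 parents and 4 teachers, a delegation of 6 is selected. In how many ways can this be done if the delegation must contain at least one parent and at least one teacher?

209

Unrestricted: C(10,6) = 210 ways to pick any 6 of the 10.
Subtract selections that omit an entire group: no parents → C(4,6) = 0; no teachers → C(6,6) = 1.
Both groups omitted at once is impossible, so 210 − 1 = 209.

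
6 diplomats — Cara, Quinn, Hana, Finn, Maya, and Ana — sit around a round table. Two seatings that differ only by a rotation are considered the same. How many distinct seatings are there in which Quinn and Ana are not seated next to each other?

72

All circular seatings of 6 people number (5)! = 120.
Seatings with Quinn beside Ana: treat them as a block with 2 internal orders, giving 2 × (4)! = 48.
Subtracting, 120 − 48 = 72.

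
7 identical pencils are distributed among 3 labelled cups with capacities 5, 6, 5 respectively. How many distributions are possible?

Without the upper bounds there are C(9,2) = 36 ways to split 7 among 3 cups.
Subtract solutions that violate a single cap (substitute x_i' = x_i − (cap_i+1)): x_1 ≥ 6 gives C(3,2) = 3; x_2 ≥ 7 gives C(2,2) = 1; x_3 ≥ 6 gives C(3,2) = 3. Together 7.
No two caps can be exceeded simultaneously, so the pair terms are all 0.
By inclusion–exclusion the count is 36 − 7 + 0 = 29.

29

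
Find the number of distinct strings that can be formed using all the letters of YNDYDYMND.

The 9 letters of YNDYDYMND have repeats: D appearing 3 times, N appearing twice, and Y appearing 3 times.
Dividing 9! = 362880 by 3!·3!·2! = 72 for the repeated letters gives 5040.

5040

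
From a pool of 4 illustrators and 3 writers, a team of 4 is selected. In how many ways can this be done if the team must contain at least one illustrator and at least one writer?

34

With no constraint there are C(7,4) = 35 possible selections.
Selections missing a whole group: no illustrators → C(3,4) = 0; no writers → C(4,4) = 1.
Both groups omitted at once is impossible, so 35 − 1 = 34.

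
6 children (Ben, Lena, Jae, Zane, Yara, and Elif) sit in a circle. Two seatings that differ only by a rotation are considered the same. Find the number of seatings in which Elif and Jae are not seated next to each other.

72

Without the restriction there are (5)! = 120 seatings.
Seatings with Elif beside Jae: treat them as a block with 2 internal orders, giving 2 × (4)! = 48.
Subtracting, 120 − 48 = 72.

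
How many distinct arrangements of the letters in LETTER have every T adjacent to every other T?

60

Treat the 2 copies of T as a single block. The multiset to arrange is then {TT, E, E, L, R}, 5 items in all.
That gives (5)!/(2!) = 60 arrangements.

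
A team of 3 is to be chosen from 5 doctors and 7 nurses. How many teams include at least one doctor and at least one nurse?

175

With no constraint there are C(12,3) = 220 possible selections.
Subtract selections that omit an entire group: no doctors → C(7,3) = 35; no nurses → C(5,3) = 10.
Both groups omitted at once is impossible, so 220 − 45 = 175.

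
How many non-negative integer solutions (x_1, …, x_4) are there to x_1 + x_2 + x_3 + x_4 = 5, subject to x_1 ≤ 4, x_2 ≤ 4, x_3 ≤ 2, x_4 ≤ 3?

40

Ignoring the caps, the number of non-negative solutions to x_1+…+x_4 = 5 is C(8,3) = 56.
Subtract solutions that violate a single cap (substitute x_i' = x_i − (cap_i+1)): x_1 ≥ 5 gives C(3,3) = 1; x_2 ≥ 5 gives C(3,3) = 1; x_3 ≥ 3 gives C(5,3) = 10; x_4 ≥ 4 gives C(4,3) = 4. Together 16.
No two caps can be exceeded simultaneously, so the pair terms are all 0.
By inclusion–exclusion the count is 56 − 16 + 0 = 40.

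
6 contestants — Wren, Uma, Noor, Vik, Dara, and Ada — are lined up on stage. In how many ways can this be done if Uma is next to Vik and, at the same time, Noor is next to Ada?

96

Treat {Uma,Vik} as one block (2 orders) and {Noor,Ada} as another (2 orders).
That leaves 4 units to arrange: 2 × 2 × 4! = 4 × 24 = 96.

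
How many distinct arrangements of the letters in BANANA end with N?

20

With the last slot taken by N, it remains to arrange the other 5 letters (BAANA).
Those 5 letters have A appearing 3 times, giving (5)!/(3!) = 20.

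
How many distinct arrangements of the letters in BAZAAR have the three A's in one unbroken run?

24

Treat the 3 copies of A as a single block. The multiset to arrange is then {AAA, B, R, Z}, 4 items in all.
All 4 items are distinct, so there are (4)! = 24 arrangements.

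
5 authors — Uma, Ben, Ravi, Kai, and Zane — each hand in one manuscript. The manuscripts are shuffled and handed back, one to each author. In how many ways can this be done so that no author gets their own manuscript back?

Let Aᵢ be the assignments in which author i gets their own manuscript. We want the size of the complement of A₁∪…∪A_5.
By inclusion–exclusion this is Σ_{j=0}^{5} (−1)^j C(5,j)·(5−j)!.
Computing: 120 − 120 + 60 − 20 + 5 − 1 = 44.

44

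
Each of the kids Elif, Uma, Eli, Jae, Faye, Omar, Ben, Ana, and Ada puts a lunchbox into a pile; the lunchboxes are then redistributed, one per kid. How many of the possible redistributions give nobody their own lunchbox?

133496

Let Aᵢ be the assignments in which kid i gets their own lunchbox. We want the size of the complement of A₁∪…∪A_9.
By inclusion–exclusion this is Σ_{j=0}^{9} (−1)^j C(9,j)·(9−j)!.
Computing: 362880 − 362880 + 181440 − 60480 + 15120 − 3024 + 504 − 72 + 9 − 1 = 133496.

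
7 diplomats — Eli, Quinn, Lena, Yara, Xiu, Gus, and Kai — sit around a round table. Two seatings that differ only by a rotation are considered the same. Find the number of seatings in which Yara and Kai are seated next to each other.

Glue Yara and Kai into a block (2 internal orders). Seating 6 units around a circle gives (5)! arrangements.
So 2 × (5)! = 2 × 120 = 240.

240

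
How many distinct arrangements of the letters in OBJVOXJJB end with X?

1680

Fix X in the last position and arrange the remaining 8 letters.
Those 8 letters have B appearing twice, J appearing 3 times, and O appearing twice, giving (8)!/(3!·2!·2!) = 1680.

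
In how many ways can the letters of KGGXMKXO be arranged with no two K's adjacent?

There are 8!/(2!·2!·2!) = 5040 arrangements of KGGXMKXO in total.
If the two K's are adjacent, glue them into one block, leaving 7 items to arrange: (7)!/(2!·2!) = 1260 ways.
Hence 5040 − 1260 = 3780.

3780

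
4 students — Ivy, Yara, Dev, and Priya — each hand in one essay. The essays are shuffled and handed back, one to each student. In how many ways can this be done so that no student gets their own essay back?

Let Aᵢ be the assignments in which student i gets their own essay. We want the size of the complement of A₁∪…∪A_4.
By inclusion–exclusion this is Σ_{j=0}^{4} (−1)^j C(4,j)·(4−j)!.
Computing: 24 − 24 + 12 − 4 + 1 = 9.

9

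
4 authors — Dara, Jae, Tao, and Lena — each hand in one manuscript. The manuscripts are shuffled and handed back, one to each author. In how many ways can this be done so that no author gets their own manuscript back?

9

This is the derangement count D_4: permutations of 4 items with no fixed point.
By inclusion–exclusion this is Σ_{j=0}^{4} (−1)^j C(4,j)·(4−j)!.
Computing: 24 − 24 + 12 − 4 + 1 = 9.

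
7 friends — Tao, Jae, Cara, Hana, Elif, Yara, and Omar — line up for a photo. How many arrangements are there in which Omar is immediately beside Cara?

1440

Treat {Omar, Cara} as a single unit. There are 6 units to order, and the pair itself can be ordered 2 ways.
So the count is 2·(6)! = 1440.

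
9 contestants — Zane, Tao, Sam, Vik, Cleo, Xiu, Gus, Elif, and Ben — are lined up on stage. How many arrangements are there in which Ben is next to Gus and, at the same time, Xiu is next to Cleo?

Treat {Ben,Gus} as one block (2 orders) and {Xiu,Cleo} as another (2 orders).
That leaves 7 units to arrange: 2 × 2 × 7! = 4 × 5040 = 20160.

20160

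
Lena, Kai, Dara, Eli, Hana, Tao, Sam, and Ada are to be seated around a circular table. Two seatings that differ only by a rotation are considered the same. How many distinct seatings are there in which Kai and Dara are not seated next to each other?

3600

All circular seatings of 8 people number (7)! = 5040.
Seatings with Kai beside Dara: treat them as a block with 2 internal orders, giving 2 × (6)! = 1440.
Subtracting, 5040 − 1440 = 3600.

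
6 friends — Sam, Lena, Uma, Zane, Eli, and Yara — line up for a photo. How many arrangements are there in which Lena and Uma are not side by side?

Of the 6! = 720 arrangements, those with Lena and Uma adjacent number 2 × 5! = 240 (treat the pair as a block with 2 internal orders).
Complementary counting: 720 − 240 = 480.

480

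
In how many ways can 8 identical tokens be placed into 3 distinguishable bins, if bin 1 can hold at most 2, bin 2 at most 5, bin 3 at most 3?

By stars and bars, unrestricted non-negative solutions to x_1+…+x_3 = 8 number C(8+2,2) = 45.
Subtract solutions that violate a single cap (substitute x_i' = x_i − (cap_i+1)): x_1 ≥ 3 gives C(7,2) = 21; x_2 ≥ 6 gives C(4,2) = 6; x_3 ≥ 4 gives C(6,2) = 15. Together 42.
Add back pairs where two caps are both exceeded: 0 + 3 + 0 = 3.
By inclusion–exclusion the count is 45 − 42 + 3 = 6.

6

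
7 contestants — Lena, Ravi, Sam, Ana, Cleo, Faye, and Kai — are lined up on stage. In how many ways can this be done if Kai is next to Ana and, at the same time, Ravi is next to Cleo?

Treat {Kai,Ana} as one block (2 orders) and {Ravi,Cleo} as another (2 orders).
That leaves 5 units to arrange: 2 × 2 × 5! = 4 × 120 = 480.

480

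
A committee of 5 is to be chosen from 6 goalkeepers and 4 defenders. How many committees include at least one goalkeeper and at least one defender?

Total 5-person selections from all 10: C(10,5) = 252.
Subtract selections that omit an entire group: no goalkeepers → C(4,5) = 0; no defenders → C(6,5) = 6.
Both groups omitted at once is impossible, so 252 − 6 = 246.

246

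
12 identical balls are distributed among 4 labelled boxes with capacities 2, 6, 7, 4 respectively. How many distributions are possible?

74

By stars and bars, unrestricted non-negative solutions to x_1+…+x_4 = 12 number C(12+3,3) = 455.
Subtract solutions that violate a single cap (substitute x_i' = x_i − (cap_i+1)): x_1 ≥ 3 gives C(12,3) = 220; x_2 ≥ 7 gives C(8,3) = 56; x_3 ≥ 8 gives C(7,3) = 35; x_4 ≥ 5 gives C(10,3) = 120. Together 431.
Add back pairs where two caps are both exceeded: 10 + 4 + 35 + 0 + 1 + 0 = 50.
By inclusion–exclusion the count is 455 − 431 + 50 = 74.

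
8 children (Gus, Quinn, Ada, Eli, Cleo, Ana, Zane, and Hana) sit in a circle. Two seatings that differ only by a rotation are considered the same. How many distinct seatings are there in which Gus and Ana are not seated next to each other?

3600

Without the restriction there are (7)! = 5040 seatings.
Seatings with Gus beside Ana: treat them as a block with 2 internal orders, giving 2 × (6)! = 1440.
Subtracting, 5040 − 1440 = 3600.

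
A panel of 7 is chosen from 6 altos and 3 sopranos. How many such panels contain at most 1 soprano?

3

Split by how many sopranos are chosen (0 through 1).
Sum: C(3,0)·C(6,7) + C(3,1)·C(6,6) = 0 + 3 = 3.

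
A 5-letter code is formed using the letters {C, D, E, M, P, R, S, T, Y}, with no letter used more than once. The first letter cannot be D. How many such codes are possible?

The first letter has 9−1 = 8 choices (anything except D).
The remaining 4 letters are filled from the other 8 symbols without repetition: 8 × 7 × 6 × 5 = 1680.
Total: 8 × 1680 = 13440.

13440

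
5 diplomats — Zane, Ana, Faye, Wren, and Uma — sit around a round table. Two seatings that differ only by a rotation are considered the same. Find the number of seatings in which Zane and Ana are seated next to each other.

Treat {Zane, Ana} as one unit (2 internal orders) and seat the resulting 4 units around the table: (3)! circular arrangements.
So 2 × (3)! = 2 × 6 = 12.

12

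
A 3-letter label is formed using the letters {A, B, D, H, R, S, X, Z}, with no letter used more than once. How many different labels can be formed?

336

This is a permutation of 3 out of 8: P(8,3) = 8!/5!.
8 × 7 × 6 = 336.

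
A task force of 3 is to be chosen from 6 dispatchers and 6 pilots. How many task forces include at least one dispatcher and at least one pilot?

180

Total 3-person selections from all 12: C(12,3) = 220.
Selections missing a whole group: no dispatchers → C(6,3) = 20; no pilots → C(6,3) = 20.
Both groups omitted at once is impossible, so 220 − 40 = 180.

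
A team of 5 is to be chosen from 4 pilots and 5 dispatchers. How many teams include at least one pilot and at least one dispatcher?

125

With no constraint there are C(9,5) = 126 possible selections.
Subtract selections that omit an entire group: no pilots → C(5,5) = 1; no dispatchers → C(4,5) = 0.
Both groups omitted at once is impossible, so 126 − 1 = 125.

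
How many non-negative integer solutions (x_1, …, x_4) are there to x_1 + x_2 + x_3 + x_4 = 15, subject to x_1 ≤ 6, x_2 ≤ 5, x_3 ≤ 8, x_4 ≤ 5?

Without the upper bounds there are C(18,3) = 816 ways to split 15 among 4 variables.
Subtract solutions that violate a single cap (substitute x_i' = x_i − (cap_i+1)): x_1 ≥ 7 gives C(11,3) = 165; x_2 ≥ 6 gives C(12,3) = 220; x_3 ≥ 9 gives C(9,3) = 84; x_4 ≥ 6 gives C(12,3) = 220. Together 689.
Add back pairs where two caps are both exceeded: 10 + 0 + 10 + 1 + 20 + 1 = 42.
By inclusion–exclusion the count is 816 − 689 + 42 = 169.

169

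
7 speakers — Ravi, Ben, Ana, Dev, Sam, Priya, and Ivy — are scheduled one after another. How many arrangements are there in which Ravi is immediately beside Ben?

1440

Glue Ravi and Ben into one block (2 internal orders), leaving 6 units to arrange in a row.
So the count is 2·(6)! = 1440.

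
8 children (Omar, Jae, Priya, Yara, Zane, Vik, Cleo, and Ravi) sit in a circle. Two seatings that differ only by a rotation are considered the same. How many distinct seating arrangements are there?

Around a circle, 8 distinct people have 8!/8 = (7)! = 5040 rotationally distinct seatings.

5040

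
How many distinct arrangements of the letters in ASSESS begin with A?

Fix A in the first position and arrange the remaining 5 letters.
Those 5 letters have S appearing 4 times, giving (5)!/(4!) = 5.

5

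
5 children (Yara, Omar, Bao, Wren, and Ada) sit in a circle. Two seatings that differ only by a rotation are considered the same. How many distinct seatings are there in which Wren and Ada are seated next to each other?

12

Treat {Wren, Ada} as one unit (2 internal orders) and seat the resulting 4 units around the table: (3)! circular arrangements.
So 2 × (3)! = 2 × 6 = 12.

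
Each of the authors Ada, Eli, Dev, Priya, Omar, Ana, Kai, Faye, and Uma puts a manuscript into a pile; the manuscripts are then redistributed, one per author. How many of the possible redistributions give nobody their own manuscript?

This is the derangement count D_9: permutations of 9 items with no fixed point.
By inclusion–exclusion this is Σ_{j=0}^{9} (−1)^j C(9,j)·(9−j)!.
Computing: 362880 − 362880 + 181440 − 60480 + 15120 − 3024 + 504 − 72 + 9 − 1 = 133496.

133496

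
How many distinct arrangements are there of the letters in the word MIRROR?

120

Letter multiplicities in MIRROR: I×1, M×1, O×1, R×3.
The number of distinct arrangements is 6!/(3!) = 720/6 = 120.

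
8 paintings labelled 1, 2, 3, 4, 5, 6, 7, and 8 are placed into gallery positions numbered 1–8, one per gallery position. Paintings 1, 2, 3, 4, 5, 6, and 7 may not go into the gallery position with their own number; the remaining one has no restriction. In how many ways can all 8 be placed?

Let Aᵢ (for 1 ≤ i ≤ 7) be the placements that put painting i in its forbidden gallery position. Any j of these fix j positions, leaving (8−j)! ways to fill the rest, and there are C(7,j) ways to pick which j.
By inclusion–exclusion, the number of valid placements is Σ_{j=0}^{7} (−1)^j C(7,j)·(8−j)!.
Computing: 40320 − 35280 + 15120 − 4200 + 840 − 126 + 14 − 1 = 16687.

16687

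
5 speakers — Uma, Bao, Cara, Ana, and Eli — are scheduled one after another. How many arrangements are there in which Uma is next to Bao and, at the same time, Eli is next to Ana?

Treat {Uma,Bao} as one block (2 orders) and {Eli,Ana} as another (2 orders).
That leaves 3 units to arrange: 2 × 2 × 3! = 4 × 6 = 24.

24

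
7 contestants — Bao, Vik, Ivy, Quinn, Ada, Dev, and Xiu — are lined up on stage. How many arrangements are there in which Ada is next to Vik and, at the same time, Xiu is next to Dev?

Treat {Ada,Vik} as one block (2 orders) and {Xiu,Dev} as another (2 orders).
That leaves 5 units to arrange: 2 × 2 × 5! = 4 × 120 = 480.

480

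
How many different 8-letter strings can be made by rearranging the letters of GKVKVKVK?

Letter multiplicities in GKVKVKVK: G×1, K×4, V×3.
Dividing 8! = 40320 by 4!·3! = 144 for the repeated letters gives 280.

280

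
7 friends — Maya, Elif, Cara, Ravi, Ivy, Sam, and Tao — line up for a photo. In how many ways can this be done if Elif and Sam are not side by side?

There are 7! = 5040 arrangements in all. If Elif and Sam are adjacent, merging them into one block gives 2·(6)! = 1440 arrangements.
So 5040 − 1440 = 3600 arrangements keep them apart.

3600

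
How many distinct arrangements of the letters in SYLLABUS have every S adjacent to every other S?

2520

Treat the 2 copies of S as a single block. The multiset to arrange is then {SS, A, B, L, L, U, Y}, 7 items in all.
That gives (7)!/(2!) = 2520 arrangements.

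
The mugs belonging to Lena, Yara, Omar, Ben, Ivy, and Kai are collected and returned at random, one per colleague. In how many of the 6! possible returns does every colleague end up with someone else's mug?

265

This is the derangement count D_6: permutations of 6 items with no fixed point.
By inclusion–exclusion this is Σ_{j=0}^{6} (−1)^j C(6,j)·(6−j)!.
Computing: 720 − 720 + 360 − 120 + 30 − 6 + 1 = 265.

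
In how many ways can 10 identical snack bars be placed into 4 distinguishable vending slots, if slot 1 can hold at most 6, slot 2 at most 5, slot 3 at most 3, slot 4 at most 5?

By stars and bars, unrestricted non-negative solutions to x_1+…+x_4 = 10 number C(10+3,3) = 286.
Subtract solutions that violate a single cap (substitute x_i' = x_i − (cap_i+1)): x_1 ≥ 7 gives C(6,3) = 20; x_2 ≥ 6 gives C(7,3) = 35; x_3 ≥ 4 gives C(9,3) = 84; x_4 ≥ 6 gives C(7,3) = 35. Together 174.
Add back pairs where two caps are both exceeded: 0 + 0 + 0 + 1 + 0 + 1 = 2.
By inclusion–exclusion the count is 286 − 174 + 2 = 114.

114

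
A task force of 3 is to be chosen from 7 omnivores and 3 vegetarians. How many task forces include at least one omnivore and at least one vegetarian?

Total 3-person selections from all 10: C(10,3) = 120.
Selections missing a whole group: no omnivores → C(3,3) = 1; no vegetarians → C(7,3) = 35.
Both groups omitted at once is impossible, so 120 − 36 = 84.

84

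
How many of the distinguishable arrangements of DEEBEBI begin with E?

180

With the first slot taken by E, it remains to arrange the other 6 letters (DEBEBI).
Those 6 letters have B appearing twice and E appearing twice, giving (6)!/(2!·2!) = 180.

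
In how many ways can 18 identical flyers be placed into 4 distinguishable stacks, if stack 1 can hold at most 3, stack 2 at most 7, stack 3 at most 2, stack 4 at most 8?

10

Without the upper bounds there are C(21,3) = 1330 ways to split 18 among 4 stacks.
Subtract solutions that violate a single cap (substitute x_i' = x_i − (cap_i+1)): x_1 ≥ 4 gives C(17,3) = 680; x_2 ≥ 8 gives C(13,3) = 286; x_3 ≥ 3 gives C(18,3) = 816; x_4 ≥ 9 gives C(12,3) = 220. Together 2002.
Add back pairs where two caps are both exceeded: 84 + 364 + 56 + 120 + 4 + 84 = 712.
Subtract triples: 20 + 0 + 10 + 0 = 30.
By inclusion–exclusion the count is 1330 − 2002 + 712 − 30 = 10.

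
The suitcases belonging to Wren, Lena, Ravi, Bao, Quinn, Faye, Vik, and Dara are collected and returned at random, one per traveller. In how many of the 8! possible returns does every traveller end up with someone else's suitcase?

14833

Let Aᵢ be the assignments in which traveller i gets their own suitcase. We want the size of the complement of A₁∪…∪A_8.
By inclusion–exclusion this is Σ_{j=0}^{8} (−1)^j C(8,j)·(8−j)!.
Computing: 40320 − 40320 + 20160 − 6720 + 1680 − 336 + 56 − 8 + 1 = 14833.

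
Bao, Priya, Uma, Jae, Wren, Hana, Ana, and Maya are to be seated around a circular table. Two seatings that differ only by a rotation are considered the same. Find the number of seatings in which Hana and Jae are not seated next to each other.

3600

All circular seatings of 8 people number (7)! = 5040.
Seatings with Hana beside Jae: treat them as a block with 2 internal orders, giving 2 × (6)! = 1440.
Subtracting, 5040 − 1440 = 3600.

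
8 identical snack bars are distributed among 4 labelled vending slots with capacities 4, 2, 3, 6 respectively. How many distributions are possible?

Without the upper bounds there are C(11,3) = 165 ways to split 8 among 4 vending slots.
Subtract solutions that violate a single cap (substitute x_i' = x_i − (cap_i+1)): x_1 ≥ 5 gives C(6,3) = 20; x_2 ≥ 3 gives C(8,3) = 56; x_3 ≥ 4 gives C(7,3) = 35; x_4 ≥ 7 gives C(4,3) = 4. Together 115.
Add back pairs where two caps are both exceeded: 1 + 0 + 0 + 4 + 0 + 0 = 5.
By inclusion–exclusion the count is 165 − 115 + 5 = 55.

55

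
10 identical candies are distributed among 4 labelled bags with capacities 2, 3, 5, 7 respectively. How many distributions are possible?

Without the upper bounds there are C(13,3) = 286 ways to split 10 among 4 bags.
Subtract solutions that violate a single cap (substitute x_i' = x_i − (cap_i+1)): x_1 ≥ 3 gives C(10,3) = 120; x_2 ≥ 4 gives C(9,3) = 84; x_3 ≥ 6 gives C(7,3) = 35; x_4 ≥ 8 gives C(5,3) = 10. Together 249.
Add back pairs where two caps are both exceeded: 20 + 4 + 0 + 1 + 0 + 0 = 25.
By inclusion–exclusion the count is 286 − 249 + 25 = 62.

62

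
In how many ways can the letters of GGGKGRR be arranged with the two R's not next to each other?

There are 7!/(4!·2!) = 105 arrangements of GGGKGRR in total.
If the two R's are adjacent, glue them into one block, leaving 6 items to arrange: (6)!/(4!) = 30 ways.
Subtracting, 105 − 30 = 75 arrangements keep the R's apart.

75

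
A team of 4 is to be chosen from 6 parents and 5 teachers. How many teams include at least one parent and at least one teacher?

310

Total 4-person selections from all 11: C(11,4) = 330.
Selections missing a whole group: no parents → C(5,4) = 5; no teachers → C(6,4) = 15.
Both groups omitted at once is impossible, so 330 − 20 = 310.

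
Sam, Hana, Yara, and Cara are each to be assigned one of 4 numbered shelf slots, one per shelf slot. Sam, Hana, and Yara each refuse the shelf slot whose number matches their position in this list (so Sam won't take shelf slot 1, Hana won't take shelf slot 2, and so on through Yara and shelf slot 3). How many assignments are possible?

11

Let Aᵢ (for i ∈ {1, 2, 3}) be the placements that put person i in their forbidden shelf slot. Any j of these fix j positions, leaving (4−j)! ways to fill the rest, and there are C(3,j) ways to pick which j.
By inclusion–exclusion, the number of valid placements is Σ_{j=0}^{3} (−1)^j C(3,j)·(4−j)!.
Computing: 24 − 18 + 6 − 1 = 11.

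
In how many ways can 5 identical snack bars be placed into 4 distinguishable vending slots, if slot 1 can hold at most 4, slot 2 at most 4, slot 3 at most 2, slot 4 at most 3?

40

By stars and bars, unrestricted non-negative solutions to x_1+…+x_4 = 5 number C(5+3,3) = 56.
Subtract solutions that violate a single cap (substitute x_i' = x_i − (cap_i+1)): x_1 ≥ 5 gives C(3,3) = 1; x_2 ≥ 5 gives C(3,3) = 1; x_3 ≥ 3 gives C(5,3) = 10; x_4 ≥ 4 gives C(4,3) = 4. Together 16.
No two caps can be exceeded simultaneously, so the pair terms are all 0.
By inclusion–exclusion the count is 56 − 16 + 0 = 40.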